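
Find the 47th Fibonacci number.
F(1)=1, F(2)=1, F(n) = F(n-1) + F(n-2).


Sequence: 1, 1, 2, 3, 5, 8, 13, 21, 34, 55, 89, 144, 233, 377, 610, 987, 1597, 2584, 4181, 6765, 10946, 17711, 28657, 46368, 75025, 121393, 196418, 317811, 514229, 832040, 1346269, 2178309, 3524578, 5702887, 9227465, 14930352, 24157817, 39088169, 63245986, 102334155, 165580141, 267914296, 433494437, 701408733, 1134903170, 1836311903, 2971215073
F(47) = 2971215073


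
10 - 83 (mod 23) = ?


10 - 83 = -73
-73 mod 23 = 19


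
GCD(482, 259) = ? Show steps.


482 = 1 * 259 + 223
259 = 1 * 223 + 36
223 = 6 * 36 + 7
36 = 5 * 7 + 1
7 = 7 * 1 + 0
GCD = 1


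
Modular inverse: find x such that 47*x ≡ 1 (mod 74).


Use the extended Euclidean algorithm on (74, 47); each row r = 74*s + 47*t:
r=74, s=1, t=0
r=47, s=0, t=1
q=1: r=27, s=1, t=-1   [74*(1) + 47*(-1) = 27]
q=1: r=20, s=-1, t=2   [74*(-1) + 47*(2) = 20]
q=1: r=7, s=2, t=-3   [74*(2) + 47*(-3) = 7]
q=2: r=6, s=-5, t=8   [74*(-5) + 47*(8) = 6]
q=1: r=1, s=7, t=-11   [74*(7) + 47*(-11) = 1]
q=6: r=0, s=-47, t=74   [74*(-47) + 47*(74) = 0]
GCD = 1 with t = -11, so 47*(-11) ≡ 1 (mod 74)
Inverse = -11 mod 74 = 63
Check: 47 * 63 = 2961 ≡ 1 (mod 74)

47^(-1) ≡ 63 (mod 74)


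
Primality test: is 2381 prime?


Check divisors up to sqrt(2381) = 48.7955
No divisors found.
2381 is prime.

Yes, 2381 is prime


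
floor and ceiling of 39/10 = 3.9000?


39/10 = 3.9000
floor = 3
ceil = 4

floor = 3, ceil = 4


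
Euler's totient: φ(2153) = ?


2153 = 2153
Prime factors: 2153
φ(2153) = 2153 × (1-1/2153)
= 2153 × 2152/2153 = 2152

φ(2153) = 2152


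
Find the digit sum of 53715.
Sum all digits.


5 + 3 + 7 + 1 + 5 = 21


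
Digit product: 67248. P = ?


6 × 7 × 2 × 4 × 8 = 2688


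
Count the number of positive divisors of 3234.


3234 = 2^1 × 3^1 × 7^2 × 11^1
d(3234) = (1+1) × (1+1) × (2+1) × (1+1) = 24

24 divisors


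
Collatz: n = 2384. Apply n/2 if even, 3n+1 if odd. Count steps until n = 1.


2384 → 1192 → 596 → 298 → 149 → 448 → 224 → 112 → 56 → 28 → 14 → 7 → 22 → 11 → 34 → 17 → 52 → 26 → 13 → 40 → 20 → 10 → 5 → 16 → 8 → 4 → 2 → 1
Total steps = 27

27 steps


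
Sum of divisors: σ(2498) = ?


Divisors of 2498: 1, 2, 1249, 2498
Sum = 1 + 2 + 1249 + 2498 = 3750

σ(2498) = 3750


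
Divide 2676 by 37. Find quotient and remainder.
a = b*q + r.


2676 = 37 * 72 + 12
Check: 2664 + 12 = 2676

q = 72, r = 12


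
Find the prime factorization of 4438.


4438 / 2 = 2219
2219 / 7 = 317
317 / 317 = 1
4438 = 2 × 7 × 317


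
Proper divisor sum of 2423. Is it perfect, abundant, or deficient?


Proper divisors: 1
Sum = 1 = 1
1 < 2423 → deficient

s(2423) = 1 (deficient)


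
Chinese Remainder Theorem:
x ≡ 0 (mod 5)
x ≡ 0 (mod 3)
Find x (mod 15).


M = 5*3 = 15
M1 = M/5 = 3, M2 = M/3 = 5
M1^(-1) mod 5 = 2, M2^(-1) mod 3 = 2
x = 0*3*2 + 0*5*2 = 0
0 mod 15 = 0
Check: 0 mod 5 = 0 ✓, 0 mod 3 = 0 ✓

x ≡ 0 (mod 15)


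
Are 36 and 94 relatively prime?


Euclidean algorithm:
94 = 2 * 36 + 22
36 = 1 * 22 + 14
22 = 1 * 14 + 8
14 = 1 * 8 + 6
8 = 1 * 6 + 2
6 = 3 * 2 + 0
GCD(36, 94) = 2

No, not coprime (GCD = 2)


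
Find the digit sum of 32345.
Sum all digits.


3 + 2 + 3 + 4 + 5 = 17


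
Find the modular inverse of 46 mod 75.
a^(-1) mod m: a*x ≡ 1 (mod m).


Use the extended Euclidean algorithm on (75, 46); each row r = 75*s + 46*t:
r=75, s=1, t=0
r=46, s=0, t=1
q=1: r=29, s=1, t=-1   [75*(1) + 46*(-1) = 29]
q=1: r=17, s=-1, t=2   [75*(-1) + 46*(2) = 17]
q=1: r=12, s=2, t=-3   [75*(2) + 46*(-3) = 12]
q=1: r=5, s=-3, t=5   [75*(-3) + 46*(5) = 5]
q=2: r=2, s=8, t=-13   [75*(8) + 46*(-13) = 2]
q=2: r=1, s=-19, t=31   [75*(-19) + 46*(31) = 1]
q=2: r=0, s=46, t=-75   [75*(46) + 46*(-75) = 0]
GCD = 1 with t = 31, so 46*(31) ≡ 1 (mod 75)
Inverse = 31 mod 75 = 31
Check: 46 * 31 = 1426 ≡ 1 (mod 75)

46^(-1) ≡ 31 (mod 75)


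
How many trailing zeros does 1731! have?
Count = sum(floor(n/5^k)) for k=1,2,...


floor(1731/5) = 346
floor(1731/25) = 69
floor(1731/125) = 13
floor(1731/625) = 2
Total = 430

430 trailing zeros


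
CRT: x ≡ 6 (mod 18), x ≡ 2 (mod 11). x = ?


M = 18*11 = 198
M1 = M/18 = 11, M2 = M/11 = 18
M1^(-1) mod 18 = 5, M2^(-1) mod 11 = 8
x = 6*11*5 + 2*18*8 = 618
618 mod 198 = 24
Check: 24 mod 18 = 6 ✓, 24 mod 11 = 2 ✓

x ≡ 24 (mod 198)


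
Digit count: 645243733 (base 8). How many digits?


645243733 in base 8 = 4635321525
Number of digits = 10

10 digits (base 8)


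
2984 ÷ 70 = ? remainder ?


2984 = 70 * 42 + 44
Check: 2940 + 44 = 2984

q = 42, r = 44


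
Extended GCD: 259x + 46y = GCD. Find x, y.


Tabular extended Euclidean (each row: r = 259*s + 46*t):
r=259, s=1, t=0
r=46, s=0, t=1
q=5: r=29, s=1, t=-5   [259*(1) + 46*(-5) = 29]
q=1: r=17, s=-1, t=6   [259*(-1) + 46*(6) = 17]
q=1: r=12, s=2, t=-11   [259*(2) + 46*(-11) = 12]
q=1: r=5, s=-3, t=17   [259*(-3) + 46*(17) = 5]
q=2: r=2, s=8, t=-45   [259*(8) + 46*(-45) = 2]
q=2: r=1, s=-19, t=107   [259*(-19) + 46*(107) = 1]
q=2: r=0, s=46, t=-259   [259*(46) + 46*(-259) = 0]
GCD = 1; from the row with r=1: x=-19, y=107
Check: 259*(-19) + 46*(107) = -4921 + 4922 = 1

GCD = 1, x = -19, y = 107


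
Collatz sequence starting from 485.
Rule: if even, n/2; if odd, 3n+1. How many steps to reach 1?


485 → 1456 → 728 → 364 → 182 → 91 → 274 → 137 → 412 → 206 → 103 → 310 → 155 → 466 → 233 → 700 → 350 → 175 → 526 → 263 → 790 → 395 → 1186 → 593 → 1780 → 890 → 445 → 1336 → 668 → 334 → 167 → 502 → 251 → 754 → 377 → 1132 → 566 → 283 → 850 → 425 → 1276 → 638 → 319 → 958 → 479 → 1438 → 719 → 2158 → 1079 → 3238 → 1619 → 4858 → 2429 → 7288 → 3644 → 1822 → 911 → 2734 → 1367 → 4102 → 2051 → 6154 → 3077 → 9232 → 4616 → 2308 → 1154 → 577 → 1732 → 866 → 433 → 1300 → 650 → 325 → 976 → 488 → 244 → 122 → 61 → 184 → 92 → 46 → 23 → 70 → 35 → 106 → 53 → 160 → 80 → 40 → 20 → 10 → 5 → 16 → 8 → 4 → 2 → 1
Total steps = 97

97 steps


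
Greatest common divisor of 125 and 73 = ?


125 = 1 * 73 + 52
73 = 1 * 52 + 21
52 = 2 * 21 + 10
21 = 2 * 10 + 1
10 = 10 * 1 + 0
GCD = 1


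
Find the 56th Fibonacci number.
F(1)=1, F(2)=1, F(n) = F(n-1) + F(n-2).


Sequence: 1, 1, 2, 3, 5, 8, 13, 21, 34, 55, 89, 144, 233, 377, 610, 987, 1597, 2584, 4181, 6765, 10946, 17711, 28657, 46368, 75025, 121393, 196418, 317811, 514229, 832040, 1346269, 2178309, 3524578, 5702887, 9227465, 14930352, 24157817, 39088169, 63245986, 102334155, 165580141, 267914296, 433494437, 701408733, 1134903170, 1836311903, 2971215073, 4807526976, 7778742049, 12586269025, 20365011074, 32951280099, 53316291173, 86267571272, 139583862445, 225851433717
F(56) = 225851433717


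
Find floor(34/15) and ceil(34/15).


34/15 = 2.2667
floor = 2
ceil = 3

floor = 2, ceil = 3


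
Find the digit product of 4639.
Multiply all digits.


4 × 6 × 3 × 9 = 648


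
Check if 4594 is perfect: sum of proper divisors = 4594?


Proper divisors of 4594: 1, 2, 2297
Sum = 1 + 2 + 2297 = 2300

No, 4594 is not perfect (2300 ≠ 4594)


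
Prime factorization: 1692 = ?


1692 / 2 = 846
846 / 2 = 423
423 / 3 = 141
141 / 3 = 47
47 / 47 = 1
1692 = 2^2 × 3^2 × 47


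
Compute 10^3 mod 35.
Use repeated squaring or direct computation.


10^1 mod 35 = 10
10^2 mod 35 = 30
10^3 mod 35 = 20


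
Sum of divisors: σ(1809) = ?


Divisors of 1809: 1, 3, 9, 27, 67, 201, 603, 1809
Sum = 1 + 3 + 9 + 27 + 67 + 201 + 603 + 1809 = 2720

σ(1809) = 2720


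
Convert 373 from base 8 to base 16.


373 (base 8) = 251 (decimal)
251 (decimal) = FB (base 16)


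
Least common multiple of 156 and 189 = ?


GCD(156, 189) = 3
LCM = 156*189/3 = 29484/3 = 9828

LCM = 9828


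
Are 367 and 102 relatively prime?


Euclidean algorithm:
367 = 3 * 102 + 61
102 = 1 * 61 + 41
61 = 1 * 41 + 20
41 = 2 * 20 + 1
20 = 20 * 1 + 0
GCD(367, 102) = 1

Yes, coprime (GCD = 1)


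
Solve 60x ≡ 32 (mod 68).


GCD(60, 68) = 4 divides 32
Divide: 15x ≡ 8 (mod 17)
x ≡ 13 (mod 17)


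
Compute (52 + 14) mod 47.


52 + 14 = 66
66 mod 47 = 19


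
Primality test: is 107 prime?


Check divisors up to sqrt(107) = 10.3441
No divisors found.
107 is prime.

Yes, 107 is prime


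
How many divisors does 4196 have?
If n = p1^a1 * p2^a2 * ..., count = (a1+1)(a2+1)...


4196 = 2^2 × 1049^1
d(4196) = (2+1) × (1+1) = 6

6 divisors


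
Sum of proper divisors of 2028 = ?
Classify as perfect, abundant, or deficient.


Proper divisors: 1, 2, 3, 4, 6, 12, 13, 26, 39, 52, 78, 156, 169, 338, 507, 676, 1014
Sum = 1 + 2 + 3 + 4 + 6 + 12 + 13 + 26 + 39 + 52 + 78 + 156 + 169 + 338 + 507 + 676 + 1014 = 3096
3096 > 2028 → abundant

s(2028) = 3096 (abundant)


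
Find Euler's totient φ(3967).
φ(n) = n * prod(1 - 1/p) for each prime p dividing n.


3967 = 3967
Prime factors: 3967
φ(3967) = 3967 × (1-1/3967)
= 3967 × 3966/3967 = 3966

φ(3967) = 3966


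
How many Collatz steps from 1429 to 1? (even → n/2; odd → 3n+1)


1429 → 4288 → 2144 → 1072 → 536 → 268 → 134 → 67 → 202 → 101 → 304 → 152 → 76 → 38 → 19 → 58 → 29 → 88 → 44 → 22 → 11 → 34 → 17 → 52 → 26 → 13 → 40 → 20 → 10 → 5 → 16 → 8 → 4 → 2 → 1
Total steps = 34

34 steps


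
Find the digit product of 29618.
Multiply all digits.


2 × 9 × 6 × 1 × 8 = 864


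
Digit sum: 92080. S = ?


9 + 2 + 0 + 8 + 0 = 19


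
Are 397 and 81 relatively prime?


Euclidean algorithm:
397 = 4 * 81 + 73
81 = 1 * 73 + 8
73 = 9 * 8 + 1
8 = 8 * 1 + 0
GCD(397, 81) = 1

Yes, coprime (GCD = 1)


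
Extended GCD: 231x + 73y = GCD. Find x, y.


Tabular extended Euclidean (each row: r = 231*s + 73*t):
r=231, s=1, t=0
r=73, s=0, t=1
q=3: r=12, s=1, t=-3   [231*(1) + 73*(-3) = 12]
q=6: r=1, s=-6, t=19   [231*(-6) + 73*(19) = 1]
q=12: r=0, s=73, t=-231   [231*(73) + 73*(-231) = 0]
GCD = 1; from the row with r=1: x=-6, y=19
Check: 231*(-6) + 73*(19) = -1386 + 1387 = 1

GCD = 1, x = -6, y = 19


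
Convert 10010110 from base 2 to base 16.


10010110 (base 2) = 150 (decimal)
150 (decimal) = 96 (base 16)


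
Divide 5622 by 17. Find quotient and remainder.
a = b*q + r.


5622 = 17 * 330 + 12
Check: 5610 + 12 = 5622

q = 330, r = 12


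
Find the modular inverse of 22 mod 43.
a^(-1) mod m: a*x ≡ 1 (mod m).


Use the extended Euclidean algorithm on (43, 22); each row r = 43*s + 22*t:
r=43, s=1, t=0
r=22, s=0, t=1
q=1: r=21, s=1, t=-1   [43*(1) + 22*(-1) = 21]
q=1: r=1, s=-1, t=2   [43*(-1) + 22*(2) = 1]
q=21: r=0, s=22, t=-43   [43*(22) + 22*(-43) = 0]
GCD = 1 with t = 2, so 22*(2) ≡ 1 (mod 43)
Inverse = 2 mod 43 = 2
Check: 22 * 2 = 44 ≡ 1 (mod 43)

22^(-1) ≡ 2 (mod 43)


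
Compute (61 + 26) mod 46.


61 + 26 = 87
87 mod 46 = 41


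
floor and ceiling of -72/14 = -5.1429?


-72/14 = -5.1429
floor = -6
ceil = -5

floor = -6, ceil = -5


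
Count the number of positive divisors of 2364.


2364 = 2^2 × 3^1 × 197^1
d(2364) = (2+1) × (1+1) × (1+1) = 12

12 divisors


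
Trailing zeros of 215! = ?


floor(215/5) = 43
floor(215/25) = 8
floor(215/125) = 1
Total = 52

52 trailing zeros


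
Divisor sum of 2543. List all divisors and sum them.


Divisors of 2543: 1, 2543
Sum = 1 + 2543 = 2544

σ(2543) = 2544


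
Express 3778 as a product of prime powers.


3778 / 2 = 1889
1889 / 1889 = 1
3778 = 2 × 1889


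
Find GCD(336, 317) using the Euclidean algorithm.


336 = 1 * 317 + 19
317 = 16 * 19 + 13
19 = 1 * 13 + 6
13 = 2 * 6 + 1
6 = 6 * 1 + 0
GCD = 1


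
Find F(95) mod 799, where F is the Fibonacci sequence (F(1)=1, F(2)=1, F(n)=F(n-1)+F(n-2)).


F(k) mod 799 for k=1..95:
1, 1, 2, 3, 5, 8, 13, 21, 34, 55, 89, 144, 233, 377, 610, 188, 798, 187, 186, 373, 559, 133, 692, 26, 718, 744, 663, 608, 472, 281, 753, 235, 189, 424, 613, 238, 52, 290, 342, 632, 175, 8, 183, 191, 374, 565, 140, 705, 46, 751, 797, 749, 747, 697, 645, 543, 389, 133, 522, 655, 378, 234, 612, 47, 659, 706, 566, 473, 240, 713, 154, 68, 222, 290, 512, 3, 515, 518, 234, 752, 187, 140, 327, 467, 794, 462, 457, 120, 577, 697, 475, 373, 49, 422, 471
F(95) mod 799 = 471


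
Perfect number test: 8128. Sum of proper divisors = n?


Proper divisors of 8128: 1, 2, 4, 8, 16, 32, 64, 127, 254, 508, 1016, 2032, 4064
Sum = 1 + 2 + 4 + 8 + 16 + 32 + 64 + 127 + 254 + 508 + 1016 + 2032 + 4064 = 8128

Yes, 8128 is perfect (8128 = 8128)


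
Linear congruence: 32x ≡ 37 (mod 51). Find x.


GCD(32, 51) = 1, unique solution
a^(-1) mod 51 = 8
x = 8 * 37 mod 51 = 41

x ≡ 41 (mod 51)


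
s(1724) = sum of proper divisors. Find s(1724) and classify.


Proper divisors: 1, 2, 4, 431, 862
Sum = 1 + 2 + 4 + 431 + 862 = 1300
1300 < 1724 → deficient

s(1724) = 1300 (deficient)


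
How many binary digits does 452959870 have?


452959870 in base 2 = 11010111111111001111001111110
Number of digits = 29

29 digits (base 2)


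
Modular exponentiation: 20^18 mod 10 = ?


20^1 mod 10 = 0
20^2 mod 10 = 0
20^3 mod 10 = 0
20^4 mod 10 = 0
20^5 mod 10 = 0
20^6 mod 10 = 0
20^7 mod 10 = 0
20^8 mod 10 = 0
20^9 mod 10 = 0
20^10 mod 10 = 0
20^11 mod 10 = 0
20^12 mod 10 = 0
20^13 mod 10 = 0
20^14 mod 10 = 0
20^15 mod 10 = 0
20^16 mod 10 = 0
20^17 mod 10 = 0
20^18 mod 10 = 0


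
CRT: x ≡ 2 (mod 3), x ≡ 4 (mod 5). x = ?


M = 3*5 = 15
M1 = M/3 = 5, M2 = M/5 = 3
M1^(-1) mod 3 = 2, M2^(-1) mod 5 = 2
x = 2*5*2 + 4*3*2 = 44
44 mod 15 = 14
Check: 14 mod 3 = 2 ✓, 14 mod 5 = 4 ✓

x ≡ 14 (mod 15)


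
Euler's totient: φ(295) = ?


295 = 5 × 59
Prime factors: 5, 59
φ(295) = 295 × (1-1/5) × (1-1/59)
= 295 × 4/5 × 58/59 = 232

φ(295) = 232


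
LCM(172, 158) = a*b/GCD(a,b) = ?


GCD(172, 158) = 2
LCM = 172*158/2 = 27176/2 = 13588

LCM = 13588


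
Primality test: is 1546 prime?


1546 / 2 = 773 (exact division)
1546 is NOT prime.

No, 1546 is not prime


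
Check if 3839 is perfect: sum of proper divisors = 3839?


Proper divisors of 3839: 1, 11, 349
Sum = 1 + 11 + 349 = 361

No, 3839 is not perfect (361 ≠ 3839)


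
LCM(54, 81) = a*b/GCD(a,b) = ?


GCD(54, 81) = 27
LCM = 54*81/27 = 4374/27 = 162

LCM = 162


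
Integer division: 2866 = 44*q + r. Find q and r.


2866 = 44 * 65 + 6
Check: 2860 + 6 = 2866

q = 65, r = 6


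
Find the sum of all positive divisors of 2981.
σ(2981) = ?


Divisors of 2981: 1, 11, 271, 2981
Sum = 1 + 11 + 271 + 2981 = 3264

σ(2981) = 3264


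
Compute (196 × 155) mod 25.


196 × 155 = 30380
30380 mod 25 = 5


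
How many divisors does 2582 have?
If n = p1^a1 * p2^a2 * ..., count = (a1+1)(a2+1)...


2582 = 2^1 × 1291^1
d(2582) = (1+1) × (1+1) = 4

4 divisors


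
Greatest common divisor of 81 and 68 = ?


81 = 1 * 68 + 13
68 = 5 * 13 + 3
13 = 4 * 3 + 1
3 = 3 * 1 + 0
GCD = 1


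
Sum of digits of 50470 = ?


5 + 0 + 4 + 7 + 0 = 16


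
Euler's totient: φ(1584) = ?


1584 = 2^4 × 3^2 × 11
Prime factors: 2, 3, 11
φ(1584) = 1584 × (1-1/2) × (1-1/3) × (1-1/11)
= 1584 × 1/2 × 2/3 × 10/11 = 480

φ(1584) = 480


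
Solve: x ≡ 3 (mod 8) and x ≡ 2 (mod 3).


M = 8*3 = 24
M1 = M/8 = 3, M2 = M/3 = 8
M1^(-1) mod 8 = 3, M2^(-1) mod 3 = 2
x = 3*3*3 + 2*8*2 = 59
59 mod 24 = 11
Check: 11 mod 8 = 3 ✓, 11 mod 3 = 2 ✓

x ≡ 11 (mod 24)


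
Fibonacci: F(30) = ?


Sequence: 1, 1, 2, 3, 5, 8, 13, 21, 34, 55, 89, 144, 233, 377, 610, 987, 1597, 2584, 4181, 6765, 10946, 17711, 28657, 46368, 75025, 121393, 196418, 317811, 514229, 832040
F(30) = 832040


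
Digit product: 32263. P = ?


3 × 2 × 2 × 6 × 3 = 216


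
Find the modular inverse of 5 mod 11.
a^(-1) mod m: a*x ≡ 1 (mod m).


Use the extended Euclidean algorithm on (11, 5); each row r = 11*s + 5*t:
r=11, s=1, t=0
r=5, s=0, t=1
q=2: r=1, s=1, t=-2   [11*(1) + 5*(-2) = 1]
q=5: r=0, s=-5, t=11   [11*(-5) + 5*(11) = 0]
GCD = 1 with t = -2, so 5*(-2) ≡ 1 (mod 11)
Inverse = -2 mod 11 = 9
Check: 5 * 9 = 45 ≡ 1 (mod 11)

5^(-1) ≡ 9 (mod 11)


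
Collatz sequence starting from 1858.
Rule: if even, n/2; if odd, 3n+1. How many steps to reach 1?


1858 → 929 → 2788 → 1394 → 697 → 2092 → 1046 → 523 → 1570 → 785 → 2356 → 1178 → 589 → 1768 → 884 → 442 → 221 → 664 → 332 → 166 → 83 → 250 → 125 → 376 → 188 → 94 → 47 → 142 → 71 → 214 → 107 → 322 → 161 → 484 → 242 → 121 → 364 → 182 → 91 → 274 → 137 → 412 → 206 → 103 → 310 → 155 → 466 → 233 → 700 → 350 → 175 → 526 → 263 → 790 → 395 → 1186 → 593 → 1780 → 890 → 445 → 1336 → 668 → 334 → 167 → 502 → 251 → 754 → 377 → 1132 → 566 → 283 → 850 → 425 → 1276 → 638 → 319 → 958 → 479 → 1438 → 719 → 2158 → 1079 → 3238 → 1619 → 4858 → 2429 → 7288 → 3644 → 1822 → 911 → 2734 → 1367 → 4102 → 2051 → 6154 → 3077 → 9232 → 4616 → 2308 → 1154 → 577 → 1732 → 866 → 433 → 1300 → 650 → 325 → 976 → 488 → 244 → 122 → 61 → 184 → 92 → 46 → 23 → 70 → 35 → 106 → 53 → 160 → 80 → 40 → 20 → 10 → 5 → 16 → 8 → 4 → 2 → 1
Total steps = 130

130 steps


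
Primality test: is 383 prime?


Check divisors up to sqrt(383) = 19.5704
No divisors found.
383 is prime.

Yes, 383 is prime


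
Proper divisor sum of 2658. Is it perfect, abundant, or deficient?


Proper divisors: 1, 2, 3, 6, 443, 886, 1329
Sum = 1 + 2 + 3 + 6 + 443 + 886 + 1329 = 2670
2670 > 2658 → abundant

s(2658) = 2670 (abundant)


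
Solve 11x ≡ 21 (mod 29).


GCD(11, 29) = 1, unique solution
a^(-1) mod 29 = 8
x = 8 * 21 mod 29 = 23

x ≡ 23 (mod 29)


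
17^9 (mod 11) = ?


17^1 mod 11 = 6
17^2 mod 11 = 3
17^3 mod 11 = 7
17^4 mod 11 = 9
17^5 mod 11 = 10
17^6 mod 11 = 5
17^7 mod 11 = 8
17^8 mod 11 = 4
17^9 mod 11 = 2


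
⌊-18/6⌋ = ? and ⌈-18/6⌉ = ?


-18/6 = -3.0000
floor = -3
ceil = -3

floor = -3, ceil = -3


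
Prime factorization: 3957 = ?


3957 / 3 = 1319
1319 / 1319 = 1
3957 = 3 × 1319


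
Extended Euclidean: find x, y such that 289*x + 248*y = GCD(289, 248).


Tabular extended Euclidean (each row: r = 289*s + 248*t):
r=289, s=1, t=0
r=248, s=0, t=1
q=1: r=41, s=1, t=-1   [289*(1) + 248*(-1) = 41]
q=6: r=2, s=-6, t=7   [289*(-6) + 248*(7) = 2]
q=20: r=1, s=121, t=-141   [289*(121) + 248*(-141) = 1]
q=2: r=0, s=-248, t=289   [289*(-248) + 248*(289) = 0]
GCD = 1; from the row with r=1: x=121, y=-141
Check: 289*(121) + 248*(-141) = 34969 - 34968 = 1

GCD = 1, x = 121, y = -141


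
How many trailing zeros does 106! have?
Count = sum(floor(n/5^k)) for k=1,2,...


floor(106/5) = 21
floor(106/25) = 4
Total = 25

25 trailing zeros


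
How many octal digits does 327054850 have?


327054850 in base 8 = 2337473002
Number of digits = 10

10 digits (base 8)


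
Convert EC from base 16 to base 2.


EC (base 16) = 236 (decimal)
236 (decimal) = 11101100 (base 2)


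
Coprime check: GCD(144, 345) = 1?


Euclidean algorithm:
345 = 2 * 144 + 57
144 = 2 * 57 + 30
57 = 1 * 30 + 27
30 = 1 * 27 + 3
27 = 9 * 3 + 0
GCD(144, 345) = 3

No, not coprime (GCD = 3)


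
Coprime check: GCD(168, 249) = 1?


Euclidean algorithm:
249 = 1 * 168 + 81
168 = 2 * 81 + 6
81 = 13 * 6 + 3
6 = 2 * 3 + 0
GCD(168, 249) = 3

No, not coprime (GCD = 3)


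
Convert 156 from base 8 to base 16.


156 (base 8) = 110 (decimal)
110 (decimal) = 6E (base 16)


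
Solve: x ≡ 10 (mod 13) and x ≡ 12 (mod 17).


M = 13*17 = 221
M1 = M/13 = 17, M2 = M/17 = 13
M1^(-1) mod 13 = 10, M2^(-1) mod 17 = 4
x = 10*17*10 + 12*13*4 = 2324
2324 mod 221 = 114
Check: 114 mod 13 = 10 ✓, 114 mod 17 = 12 ✓

x ≡ 114 (mod 221)


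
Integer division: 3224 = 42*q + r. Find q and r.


3224 = 42 * 76 + 32
Check: 3192 + 32 = 3224

q = 76, r = 32


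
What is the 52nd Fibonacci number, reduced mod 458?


F(k) mod 458 for k=1..52:
1, 1, 2, 3, 5, 8, 13, 21, 34, 55, 89, 144, 233, 377, 152, 71, 223, 294, 59, 353, 412, 307, 261, 110, 371, 23, 394, 417, 353, 312, 207, 61, 268, 329, 139, 10, 149, 159, 308, 9, 317, 326, 185, 53, 238, 291, 71, 362, 433, 337, 312, 191
F(52) mod 458 = 191


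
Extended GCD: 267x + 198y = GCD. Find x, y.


Tabular extended Euclidean (each row: r = 267*s + 198*t):
r=267, s=1, t=0
r=198, s=0, t=1
q=1: r=69, s=1, t=-1   [267*(1) + 198*(-1) = 69]
q=2: r=60, s=-2, t=3   [267*(-2) + 198*(3) = 60]
q=1: r=9, s=3, t=-4   [267*(3) + 198*(-4) = 9]
q=6: r=6, s=-20, t=27   [267*(-20) + 198*(27) = 6]
q=1: r=3, s=23, t=-31   [267*(23) + 198*(-31) = 3]
q=2: r=0, s=-66, t=89   [267*(-66) + 198*(89) = 0]
GCD = 3; from the row with r=3: x=23, y=-31
Check: 267*(23) + 198*(-31) = 6141 - 6138 = 3

GCD = 3, x = 23, y = -31


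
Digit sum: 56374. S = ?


5 + 6 + 3 + 7 + 4 = 25


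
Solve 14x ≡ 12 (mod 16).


GCD(14, 16) = 2 divides 12
Divide: 7x ≡ 6 (mod 8)
x ≡ 2 (mod 8)


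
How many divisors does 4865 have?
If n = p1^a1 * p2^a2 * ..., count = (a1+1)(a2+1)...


4865 = 5^1 × 7^1 × 139^1
d(4865) = (1+1) × (1+1) × (1+1) = 8

8 divisors


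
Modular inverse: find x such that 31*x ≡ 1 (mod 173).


Use the extended Euclidean algorithm on (173, 31); each row r = 173*s + 31*t:
r=173, s=1, t=0
r=31, s=0, t=1
q=5: r=18, s=1, t=-5   [173*(1) + 31*(-5) = 18]
q=1: r=13, s=-1, t=6   [173*(-1) + 31*(6) = 13]
q=1: r=5, s=2, t=-11   [173*(2) + 31*(-11) = 5]
q=2: r=3, s=-5, t=28   [173*(-5) + 31*(28) = 3]
q=1: r=2, s=7, t=-39   [173*(7) + 31*(-39) = 2]
q=1: r=1, s=-12, t=67   [173*(-12) + 31*(67) = 1]
q=2: r=0, s=31, t=-173   [173*(31) + 31*(-173) = 0]
GCD = 1 with t = 67, so 31*(67) ≡ 1 (mod 173)
Inverse = 67 mod 173 = 67
Check: 31 * 67 = 2077 ≡ 1 (mod 173)

31^(-1) ≡ 67 (mod 173)


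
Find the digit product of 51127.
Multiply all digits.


5 × 1 × 1 × 2 × 7 = 70


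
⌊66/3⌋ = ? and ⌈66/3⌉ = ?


66/3 = 22.0000
floor = 22
ceil = 22

floor = 22, ceil = 22


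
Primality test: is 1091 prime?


Check divisors up to sqrt(1091) = 33.0303
No divisors found.
1091 is prime.

Yes, 1091 is prime


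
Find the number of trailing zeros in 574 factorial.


floor(574/5) = 114
floor(574/25) = 22
floor(574/125) = 4
Total = 140

140 trailing zeros


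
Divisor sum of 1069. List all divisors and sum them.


Divisors of 1069: 1, 1069
Sum = 1 + 1069 = 1070

σ(1069) = 1070


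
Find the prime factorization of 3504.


3504 / 2 = 1752
1752 / 2 = 876
876 / 2 = 438
438 / 2 = 219
219 / 3 = 73
73 / 73 = 1
3504 = 2^4 × 3 × 73


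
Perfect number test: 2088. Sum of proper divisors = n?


Proper divisors of 2088: 1, 2, 3, 4, 6, 8, 9, 12, 18, 24, 29, 36, 58, 72, 87, 116, 174, 232, 261, 348, 522, 696, 1044
Sum = 1 + 2 + 3 + 4 + 6 + 8 + 9 + 12 + 18 + 24 + 29 + 36 + 58 + 72 + 87 + 116 + 174 + 232 + 261 + 348 + 522 + 696 + 1044 = 3762

No, 2088 is not perfect (3762 ≠ 2088)


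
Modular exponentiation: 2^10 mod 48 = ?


2^1 mod 48 = 2
2^2 mod 48 = 4
2^3 mod 48 = 8
2^4 mod 48 = 16
2^5 mod 48 = 32
2^6 mod 48 = 16
2^7 mod 48 = 32
2^8 mod 48 = 16
2^9 mod 48 = 32
2^10 mod 48 = 16


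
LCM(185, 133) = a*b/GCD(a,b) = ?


GCD(185, 133) = 1
LCM = 185*133/1 = 24605/1 = 24605

LCM = 24605


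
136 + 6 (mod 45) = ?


136 + 6 = 142
142 mod 45 = 7


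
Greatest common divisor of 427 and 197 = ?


427 = 2 * 197 + 33
197 = 5 * 33 + 32
33 = 1 * 32 + 1
32 = 32 * 1 + 0
GCD = 1


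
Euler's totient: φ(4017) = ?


4017 = 3 × 13 × 103
Prime factors: 3, 13, 103
φ(4017) = 4017 × (1-1/3) × (1-1/13) × (1-1/103)
= 4017 × 2/3 × 12/13 × 102/103 = 2448

φ(4017) = 2448


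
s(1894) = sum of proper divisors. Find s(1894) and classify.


Proper divisors: 1, 2, 947
Sum = 1 + 2 + 947 = 950
950 < 1894 → deficient

s(1894) = 950 (deficient)


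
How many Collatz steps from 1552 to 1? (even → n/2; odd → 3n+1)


1552 → 776 → 388 → 194 → 97 → 292 → 146 → 73 → 220 → 110 → 55 → 166 → 83 → 250 → 125 → 376 → 188 → 94 → 47 → 142 → 71 → 214 → 107 → 322 → 161 → 484 → 242 → 121 → 364 → 182 → 91 → 274 → 137 → 412 → 206 → 103 → 310 → 155 → 466 → 233 → 700 → 350 → 175 → 526 → 263 → 790 → 395 → 1186 → 593 → 1780 → 890 → 445 → 1336 → 668 → 334 → 167 → 502 → 251 → 754 → 377 → 1132 → 566 → 283 → 850 → 425 → 1276 → 638 → 319 → 958 → 479 → 1438 → 719 → 2158 → 1079 → 3238 → 1619 → 4858 → 2429 → 7288 → 3644 → 1822 → 911 → 2734 → 1367 → 4102 → 2051 → 6154 → 3077 → 9232 → 4616 → 2308 → 1154 → 577 → 1732 → 866 → 433 → 1300 → 650 → 325 → 976 → 488 → 244 → 122 → 61 → 184 → 92 → 46 → 23 → 70 → 35 → 106 → 53 → 160 → 80 → 40 → 20 → 10 → 5 → 16 → 8 → 4 → 2 → 1
Total steps = 122

122 steps


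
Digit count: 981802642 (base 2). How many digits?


981802642 in base 2 = 111010100001010001111010010010
Number of digits = 30

30 digits (base 2)


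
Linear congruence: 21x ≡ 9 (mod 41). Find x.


GCD(21, 41) = 1, unique solution
a^(-1) mod 41 = 2
x = 2 * 9 mod 41 = 18

x ≡ 18 (mod 41)


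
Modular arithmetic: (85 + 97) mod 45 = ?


85 + 97 = 182
182 mod 45 = 2


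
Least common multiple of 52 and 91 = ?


GCD(52, 91) = 13
LCM = 52*91/13 = 4732/13 = 364

LCM = 364


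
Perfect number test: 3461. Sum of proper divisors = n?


Proper divisors of 3461: 1
Sum = 1 = 1

No, 3461 is not perfect (1 ≠ 3461)


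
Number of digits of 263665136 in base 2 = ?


263665136 in base 2 = 1111101101110011010111110000
Number of digits = 28

28 digits (base 2)


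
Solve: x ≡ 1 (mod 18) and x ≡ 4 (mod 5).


M = 18*5 = 90
M1 = M/18 = 5, M2 = M/5 = 18
M1^(-1) mod 18 = 11, M2^(-1) mod 5 = 2
x = 1*5*11 + 4*18*2 = 199
199 mod 90 = 19
Check: 19 mod 18 = 1 ✓, 19 mod 5 = 4 ✓

x ≡ 19 (mod 90)


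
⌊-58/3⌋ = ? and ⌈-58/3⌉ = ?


-58/3 = -19.3333
floor = -20
ceil = -19

floor = -20, ceil = -19


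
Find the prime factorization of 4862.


4862 / 2 = 2431
2431 / 11 = 221
221 / 13 = 17
17 / 17 = 1
4862 = 2 × 11 × 13 × 17


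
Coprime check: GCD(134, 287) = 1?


Euclidean algorithm:
287 = 2 * 134 + 19
134 = 7 * 19 + 1
19 = 19 * 1 + 0
GCD(134, 287) = 1

Yes, coprime (GCD = 1)


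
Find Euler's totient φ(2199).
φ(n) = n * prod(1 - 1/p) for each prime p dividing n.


2199 = 3 × 733
Prime factors: 3, 733
φ(2199) = 2199 × (1-1/3) × (1-1/733)
= 2199 × 2/3 × 732/733 = 1464

φ(2199) = 1464


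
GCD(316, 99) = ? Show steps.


316 = 3 * 99 + 19
99 = 5 * 19 + 4
19 = 4 * 4 + 3
4 = 1 * 3 + 1
3 = 3 * 1 + 0
GCD = 1


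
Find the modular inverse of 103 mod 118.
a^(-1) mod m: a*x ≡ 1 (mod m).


Use the extended Euclidean algorithm on (118, 103); each row r = 118*s + 103*t:
r=118, s=1, t=0
r=103, s=0, t=1
q=1: r=15, s=1, t=-1   [118*(1) + 103*(-1) = 15]
q=6: r=13, s=-6, t=7   [118*(-6) + 103*(7) = 13]
q=1: r=2, s=7, t=-8   [118*(7) + 103*(-8) = 2]
q=6: r=1, s=-48, t=55   [118*(-48) + 103*(55) = 1]
q=2: r=0, s=103, t=-118   [118*(103) + 103*(-118) = 0]
GCD = 1 with t = 55, so 103*(55) ≡ 1 (mod 118)
Inverse = 55 mod 118 = 55
Check: 103 * 55 = 5665 ≡ 1 (mod 118)

103^(-1) ≡ 55 (mod 118)


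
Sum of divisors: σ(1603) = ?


Divisors of 1603: 1, 7, 229, 1603
Sum = 1 + 7 + 229 + 1603 = 1840

σ(1603) = 1840


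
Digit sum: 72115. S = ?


7 + 2 + 1 + 1 + 5 = 16


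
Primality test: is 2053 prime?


Check divisors up to sqrt(2053) = 45.3100
No divisors found.
2053 is prime.

Yes, 2053 is prime


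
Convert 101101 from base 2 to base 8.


101101 (base 2) = 45 (decimal)
45 (decimal) = 55 (base 8)


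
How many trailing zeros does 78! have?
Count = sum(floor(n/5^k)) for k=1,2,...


floor(78/5) = 15
floor(78/25) = 3
Total = 18

18 trailing zeros


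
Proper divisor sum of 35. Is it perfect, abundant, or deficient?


Proper divisors: 1, 5, 7
Sum = 1 + 5 + 7 = 13
13 < 35 → deficient

s(35) = 13 (deficient)


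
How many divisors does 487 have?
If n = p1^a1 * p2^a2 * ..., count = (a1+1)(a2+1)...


487 = 487^1
d(487) = (1+1) = 2

2 divisors


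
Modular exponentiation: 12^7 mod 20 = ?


12^1 mod 20 = 12
12^2 mod 20 = 4
12^3 mod 20 = 8
12^4 mod 20 = 16
12^5 mod 20 = 12
12^6 mod 20 = 4
12^7 mod 20 = 8


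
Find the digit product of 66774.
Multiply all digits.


6 × 6 × 7 × 7 × 4 = 7056


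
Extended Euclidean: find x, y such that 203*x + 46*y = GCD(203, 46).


Tabular extended Euclidean (each row: r = 203*s + 46*t):
r=203, s=1, t=0
r=46, s=0, t=1
q=4: r=19, s=1, t=-4   [203*(1) + 46*(-4) = 19]
q=2: r=8, s=-2, t=9   [203*(-2) + 46*(9) = 8]
q=2: r=3, s=5, t=-22   [203*(5) + 46*(-22) = 3]
q=2: r=2, s=-12, t=53   [203*(-12) + 46*(53) = 2]
q=1: r=1, s=17, t=-75   [203*(17) + 46*(-75) = 1]
q=2: r=0, s=-46, t=203   [203*(-46) + 46*(203) = 0]
GCD = 1; from the row with r=1: x=17, y=-75
Check: 203*(17) + 46*(-75) = 3451 - 3450 = 1

GCD = 1, x = 17, y = -75


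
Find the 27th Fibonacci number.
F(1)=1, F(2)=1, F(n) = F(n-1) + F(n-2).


Sequence: 1, 1, 2, 3, 5, 8, 13, 21, 34, 55, 89, 144, 233, 377, 610, 987, 1597, 2584, 4181, 6765, 10946, 17711, 28657, 46368, 75025, 121393, 196418
F(27) = 196418


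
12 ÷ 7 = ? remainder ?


12 = 7 * 1 + 5
Check: 7 + 5 = 12

q = 1, r = 5


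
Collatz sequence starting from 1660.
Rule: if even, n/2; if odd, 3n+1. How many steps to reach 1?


1660 → 830 → 415 → 1246 → 623 → 1870 → 935 → 2806 → 1403 → 4210 → 2105 → 6316 → 3158 → 1579 → 4738 → 2369 → 7108 → 3554 → 1777 → 5332 → 2666 → 1333 → 4000 → 2000 → 1000 → 500 → 250 → 125 → 376 → 188 → 94 → 47 → 142 → 71 → 214 → 107 → 322 → 161 → 484 → 242 → 121 → 364 → 182 → 91 → 274 → 137 → 412 → 206 → 103 → 310 → 155 → 466 → 233 → 700 → 350 → 175 → 526 → 263 → 790 → 395 → 1186 → 593 → 1780 → 890 → 445 → 1336 → 668 → 334 → 167 → 502 → 251 → 754 → 377 → 1132 → 566 → 283 → 850 → 425 → 1276 → 638 → 319 → 958 → 479 → 1438 → 719 → 2158 → 1079 → 3238 → 1619 → 4858 → 2429 → 7288 → 3644 → 1822 → 911 → 2734 → 1367 → 4102 → 2051 → 6154 → 3077 → 9232 → 4616 → 2308 → 1154 → 577 → 1732 → 866 → 433 → 1300 → 650 → 325 → 976 → 488 → 244 → 122 → 61 → 184 → 92 → 46 → 23 → 70 → 35 → 106 → 53 → 160 → 80 → 40 → 20 → 10 → 5 → 16 → 8 → 4 → 2 → 1
Total steps = 135

135 steps


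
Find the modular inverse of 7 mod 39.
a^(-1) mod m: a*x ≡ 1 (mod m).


Use the extended Euclidean algorithm on (39, 7); each row r = 39*s + 7*t:
r=39, s=1, t=0
r=7, s=0, t=1
q=5: r=4, s=1, t=-5   [39*(1) + 7*(-5) = 4]
q=1: r=3, s=-1, t=6   [39*(-1) + 7*(6) = 3]
q=1: r=1, s=2, t=-11   [39*(2) + 7*(-11) = 1]
q=3: r=0, s=-7, t=39   [39*(-7) + 7*(39) = 0]
GCD = 1 with t = -11, so 7*(-11) ≡ 1 (mod 39)
Inverse = -11 mod 39 = 28
Check: 7 * 28 = 196 ≡ 1 (mod 39)

7^(-1) ≡ 28 (mod 39)


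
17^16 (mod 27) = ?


17^1 mod 27 = 17
17^2 mod 27 = 19
17^3 mod 27 = 26
17^4 mod 27 = 10
17^5 mod 27 = 8
17^6 mod 27 = 1
17^7 mod 27 = 17
17^8 mod 27 = 19
17^9 mod 27 = 26
17^10 mod 27 = 10
17^11 mod 27 = 8
17^12 mod 27 = 1
17^13 mod 27 = 17
17^14 mod 27 = 19
17^15 mod 27 = 26
17^16 mod 27 = 10


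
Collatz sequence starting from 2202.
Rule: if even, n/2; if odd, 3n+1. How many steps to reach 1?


2202 → 1101 → 3304 → 1652 → 826 → 413 → 1240 → 620 → 310 → 155 → 466 → 233 → 700 → 350 → 175 → 526 → 263 → 790 → 395 → 1186 → 593 → 1780 → 890 → 445 → 1336 → 668 → 334 → 167 → 502 → 251 → 754 → 377 → 1132 → 566 → 283 → 850 → 425 → 1276 → 638 → 319 → 958 → 479 → 1438 → 719 → 2158 → 1079 → 3238 → 1619 → 4858 → 2429 → 7288 → 3644 → 1822 → 911 → 2734 → 1367 → 4102 → 2051 → 6154 → 3077 → 9232 → 4616 → 2308 → 1154 → 577 → 1732 → 866 → 433 → 1300 → 650 → 325 → 976 → 488 → 244 → 122 → 61 → 184 → 92 → 46 → 23 → 70 → 35 → 106 → 53 → 160 → 80 → 40 → 20 → 10 → 5 → 16 → 8 → 4 → 2 → 1
Total steps = 94

94 steps


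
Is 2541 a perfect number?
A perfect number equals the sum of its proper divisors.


Proper divisors of 2541: 1, 3, 7, 11, 21, 33, 77, 121, 231, 363, 847
Sum = 1 + 3 + 7 + 11 + 21 + 33 + 77 + 121 + 231 + 363 + 847 = 1715

No, 2541 is not perfect (1715 ≠ 2541)


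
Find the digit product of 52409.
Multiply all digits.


5 × 2 × 4 × 0 × 9 = 0


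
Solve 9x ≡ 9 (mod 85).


GCD(9, 85) = 1, unique solution
a^(-1) mod 85 = 19
x = 19 * 9 mod 85 = 1

x ≡ 1 (mod 85)


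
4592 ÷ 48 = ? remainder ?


4592 = 48 * 95 + 32
Check: 4560 + 32 = 4592

q = 95, r = 32


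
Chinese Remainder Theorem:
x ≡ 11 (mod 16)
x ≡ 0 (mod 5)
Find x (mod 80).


M = 16*5 = 80
M1 = M/16 = 5, M2 = M/5 = 16
M1^(-1) mod 16 = 13, M2^(-1) mod 5 = 1
x = 11*5*13 + 0*16*1 = 715
715 mod 80 = 75
Check: 75 mod 16 = 11 ✓, 75 mod 5 = 0 ✓

x ≡ 75 (mod 80)


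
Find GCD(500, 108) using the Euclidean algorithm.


500 = 4 * 108 + 68
108 = 1 * 68 + 40
68 = 1 * 40 + 28
40 = 1 * 28 + 12
28 = 2 * 12 + 4
12 = 3 * 4 + 0
GCD = 4


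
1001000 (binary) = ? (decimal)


1001000 (base 2) = 72 (decimal)
72 (decimal) = 72 (base 10)


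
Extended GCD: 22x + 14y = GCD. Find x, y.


Tabular extended Euclidean (each row: r = 22*s + 14*t):
r=22, s=1, t=0
r=14, s=0, t=1
q=1: r=8, s=1, t=-1   [22*(1) + 14*(-1) = 8]
q=1: r=6, s=-1, t=2   [22*(-1) + 14*(2) = 6]
q=1: r=2, s=2, t=-3   [22*(2) + 14*(-3) = 2]
q=3: r=0, s=-7, t=11   [22*(-7) + 14*(11) = 0]
GCD = 2; from the row with r=2: x=2, y=-3
Check: 22*(2) + 14*(-3) = 44 - 42 = 2

GCD = 2, x = 2, y = -3


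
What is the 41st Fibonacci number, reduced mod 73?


F(k) mod 73 for k=1..41:
1, 1, 2, 3, 5, 8, 13, 21, 34, 55, 16, 71, 14, 12, 26, 38, 64, 29, 20, 49, 69, 45, 41, 13, 54, 67, 48, 42, 17, 59, 3, 62, 65, 54, 46, 27, 0, 27, 27, 54, 8
F(41) mod 73 = 8


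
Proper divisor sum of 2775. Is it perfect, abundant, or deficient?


Proper divisors: 1, 3, 5, 15, 25, 37, 75, 111, 185, 555, 925
Sum = 1 + 3 + 5 + 15 + 25 + 37 + 75 + 111 + 185 + 555 + 925 = 1937
1937 < 2775 → deficient

s(2775) = 1937 (deficient)


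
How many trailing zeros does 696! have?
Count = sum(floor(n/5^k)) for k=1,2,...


floor(696/5) = 139
floor(696/25) = 27
floor(696/125) = 5
floor(696/625) = 1
Total = 172

172 trailing zeros


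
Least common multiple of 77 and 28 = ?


GCD(77, 28) = 7
LCM = 77*28/7 = 2156/7 = 308

LCM = 308


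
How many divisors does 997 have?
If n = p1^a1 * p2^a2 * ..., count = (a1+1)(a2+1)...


997 = 997^1
d(997) = (1+1) = 2

2 divisors


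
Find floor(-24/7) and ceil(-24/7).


-24/7 = -3.4286
floor = -4
ceil = -3

floor = -4, ceil = -3


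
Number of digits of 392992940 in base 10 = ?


392992940 has 9 digits in base 10
floor(log10(392992940)) + 1 = floor(8.5944) + 1 = 9

9 digits (base 10)


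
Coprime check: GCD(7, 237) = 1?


Euclidean algorithm:
237 = 33 * 7 + 6
7 = 1 * 6 + 1
6 = 6 * 1 + 0
GCD(7, 237) = 1

Yes, coprime (GCD = 1)


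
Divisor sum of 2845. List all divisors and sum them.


Divisors of 2845: 1, 5, 569, 2845
Sum = 1 + 5 + 569 + 2845 = 3420

σ(2845) = 3420


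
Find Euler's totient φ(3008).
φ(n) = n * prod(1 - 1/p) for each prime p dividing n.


3008 = 2^6 × 47
Prime factors: 2, 47
φ(3008) = 3008 × (1-1/2) × (1-1/47)
= 3008 × 1/2 × 46/47 = 1472

φ(3008) = 1472


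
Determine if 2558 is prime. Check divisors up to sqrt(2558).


2558 / 2 = 1279 (exact division)
2558 is NOT prime.

No, 2558 is not prime


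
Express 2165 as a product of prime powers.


2165 / 5 = 433
433 / 433 = 1
2165 = 5 × 433


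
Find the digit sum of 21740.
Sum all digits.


2 + 1 + 7 + 4 + 0 = 14


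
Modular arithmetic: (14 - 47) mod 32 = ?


14 - 47 = -33
-33 mod 32 = 31


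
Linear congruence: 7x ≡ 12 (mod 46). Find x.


GCD(7, 46) = 1, unique solution
a^(-1) mod 46 = 33
x = 33 * 12 mod 46 = 28

x ≡ 28 (mod 46)


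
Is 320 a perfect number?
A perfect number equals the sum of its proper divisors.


Proper divisors of 320: 1, 2, 4, 5, 8, 10, 16, 20, 32, 40, 64, 80, 160
Sum = 1 + 2 + 4 + 5 + 8 + 10 + 16 + 20 + 32 + 40 + 64 + 80 + 160 = 442

No, 320 is not perfect (442 ≠ 320)


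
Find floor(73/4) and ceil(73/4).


73/4 = 18.2500
floor = 18
ceil = 19

floor = 18, ceil = 19


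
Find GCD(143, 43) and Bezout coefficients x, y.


Tabular extended Euclidean (each row: r = 143*s + 43*t):
r=143, s=1, t=0
r=43, s=0, t=1
q=3: r=14, s=1, t=-3   [143*(1) + 43*(-3) = 14]
q=3: r=1, s=-3, t=10   [143*(-3) + 43*(10) = 1]
q=14: r=0, s=43, t=-143   [143*(43) + 43*(-143) = 0]
GCD = 1; from the row with r=1: x=-3, y=10
Check: 143*(-3) + 43*(10) = -429 + 430 = 1

GCD = 1, x = -3, y = 10


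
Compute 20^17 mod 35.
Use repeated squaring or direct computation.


20^1 mod 35 = 20
20^2 mod 35 = 15
20^3 mod 35 = 20
20^4 mod 35 = 15
20^5 mod 35 = 20
20^6 mod 35 = 15
20^7 mod 35 = 20
20^8 mod 35 = 15
20^9 mod 35 = 20
20^10 mod 35 = 15
20^11 mod 35 = 20
20^12 mod 35 = 15
20^13 mod 35 = 20
20^14 mod 35 = 15
20^15 mod 35 = 20
20^16 mod 35 = 15
20^17 mod 35 = 20


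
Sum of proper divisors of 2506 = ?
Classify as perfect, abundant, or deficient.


Proper divisors: 1, 2, 7, 14, 179, 358, 1253
Sum = 1 + 2 + 7 + 14 + 179 + 358 + 1253 = 1814
1814 < 2506 → deficient

s(2506) = 1814 (deficient)


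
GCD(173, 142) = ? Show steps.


173 = 1 * 142 + 31
142 = 4 * 31 + 18
31 = 1 * 18 + 13
18 = 1 * 13 + 5
13 = 2 * 5 + 3
5 = 1 * 3 + 2
3 = 1 * 2 + 1
2 = 2 * 1 + 0
GCD = 1


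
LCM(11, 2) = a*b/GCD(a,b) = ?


GCD(11, 2) = 1
LCM = 11*2/1 = 22/1 = 22

LCM = 22


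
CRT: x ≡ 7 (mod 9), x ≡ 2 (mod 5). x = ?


M = 9*5 = 45
M1 = M/9 = 5, M2 = M/5 = 9
M1^(-1) mod 9 = 2, M2^(-1) mod 5 = 4
x = 7*5*2 + 2*9*4 = 142
142 mod 45 = 7
Check: 7 mod 9 = 7 ✓, 7 mod 5 = 2 ✓

x ≡ 7 (mod 45)


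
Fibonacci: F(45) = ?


Sequence: 1, 1, 2, 3, 5, 8, 13, 21, 34, 55, 89, 144, 233, 377, 610, 987, 1597, 2584, 4181, 6765, 10946, 17711, 28657, 46368, 75025, 121393, 196418, 317811, 514229, 832040, 1346269, 2178309, 3524578, 5702887, 9227465, 14930352, 24157817, 39088169, 63245986, 102334155, 165580141, 267914296, 433494437, 701408733, 1134903170
F(45) = 1134903170


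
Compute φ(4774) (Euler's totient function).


4774 = 2 × 7 × 11 × 31
Prime factors: 2, 7, 11, 31
φ(4774) = 4774 × (1-1/2) × (1-1/7) × (1-1/11) × (1-1/31)
= 4774 × 1/2 × 6/7 × 10/11 × 30/31 = 1800

φ(4774) = 1800


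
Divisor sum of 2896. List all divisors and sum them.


Divisors of 2896: 1, 2, 4, 8, 16, 181, 362, 724, 1448, 2896
Sum = 1 + 2 + 4 + 8 + 16 + 181 + 362 + 724 + 1448 + 2896 = 5642

σ(2896) = 5642


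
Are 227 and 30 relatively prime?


Euclidean algorithm:
227 = 7 * 30 + 17
30 = 1 * 17 + 13
17 = 1 * 13 + 4
13 = 3 * 4 + 1
4 = 4 * 1 + 0
GCD(227, 30) = 1

Yes, coprime (GCD = 1)


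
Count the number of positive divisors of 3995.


3995 = 5^1 × 17^1 × 47^1
d(3995) = (1+1) × (1+1) × (1+1) = 8

8 divisors


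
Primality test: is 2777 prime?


Check divisors up to sqrt(2777) = 52.6972
No divisors found.
2777 is prime.

Yes, 2777 is prime


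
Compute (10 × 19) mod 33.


10 × 19 = 190
190 mod 33 = 25
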